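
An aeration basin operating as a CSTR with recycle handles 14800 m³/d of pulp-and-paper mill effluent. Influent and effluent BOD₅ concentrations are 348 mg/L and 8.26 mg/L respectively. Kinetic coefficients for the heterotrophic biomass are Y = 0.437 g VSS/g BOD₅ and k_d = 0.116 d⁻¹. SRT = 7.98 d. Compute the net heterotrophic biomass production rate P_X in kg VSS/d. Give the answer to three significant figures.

P_X ≈ 1140 kg VSS/d

Correct the yield for decay: Y_obs = Y/(1 + k_d θ_c) = 0.437 / (1 + 0.116 × 7.98) = 0.437 / 1.926 = 0.2269.
Mass of BOD₅ removed per day: Q(S₀ − S) = 14800 × 339.7 g/m³ = 5028 kg/d.
Biomass produced: P_X = Y_obs·Q·ΔS = 0.2269 × 5028 ≈ 1141 kg VSS/d.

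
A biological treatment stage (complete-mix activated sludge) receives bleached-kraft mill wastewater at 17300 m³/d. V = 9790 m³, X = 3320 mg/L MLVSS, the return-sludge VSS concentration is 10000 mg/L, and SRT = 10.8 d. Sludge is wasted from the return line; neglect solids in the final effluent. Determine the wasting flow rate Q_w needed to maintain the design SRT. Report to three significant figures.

Q_w ≈ 301 m³/d

Q_w = (V·X)/(θ_c X_r) = 9790 × 3320 / (10.8 × 10000) = 301.0 m³/d.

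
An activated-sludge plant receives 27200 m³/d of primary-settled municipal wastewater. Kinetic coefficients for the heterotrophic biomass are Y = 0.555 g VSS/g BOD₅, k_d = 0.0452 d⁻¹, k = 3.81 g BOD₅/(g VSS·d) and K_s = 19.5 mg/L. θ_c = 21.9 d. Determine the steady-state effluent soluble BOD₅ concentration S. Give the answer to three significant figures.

For a completely mixed reactor with recycle the Lawrence–McCarty relation gives S = K_s·(1 + k_d·θ_c) / [θ_c·(Y·k − k_d) − 1] = 19.5 × (1 + 0.0452 × 21.9) / [21.9 × (0.555 × 3.81 − 0.0452) − 1] = 38.80 / 44.32 = 0.8755 mg/L.

S ≈ 0.876 mg/L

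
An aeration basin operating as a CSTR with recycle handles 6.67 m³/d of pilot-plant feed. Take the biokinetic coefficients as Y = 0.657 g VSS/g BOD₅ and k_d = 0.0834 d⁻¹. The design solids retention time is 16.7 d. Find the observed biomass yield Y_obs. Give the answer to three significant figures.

Y_obs ≈ 0.275 g VSS/g BOD₅

The observed yield is Y_obs = Y/(1 + k_d·θ_c) = 0.657 / (1 + 0.0834 × 16.7) = 0.657 / 2.393 = 0.2746 g VSS per g BOD₅ removed.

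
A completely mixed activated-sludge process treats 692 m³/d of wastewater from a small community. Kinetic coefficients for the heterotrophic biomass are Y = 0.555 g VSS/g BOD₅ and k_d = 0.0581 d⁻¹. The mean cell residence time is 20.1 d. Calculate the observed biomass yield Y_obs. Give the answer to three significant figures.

The observed yield is Y_obs = Y/(1 + k_d·θ_c) = 0.555 / (1 + 0.0581 × 20.1) = 0.555 / 2.168 = 0.2560 g VSS per g BOD₅ removed.

Y_obs ≈ 0.256 g VSS/g BOD₅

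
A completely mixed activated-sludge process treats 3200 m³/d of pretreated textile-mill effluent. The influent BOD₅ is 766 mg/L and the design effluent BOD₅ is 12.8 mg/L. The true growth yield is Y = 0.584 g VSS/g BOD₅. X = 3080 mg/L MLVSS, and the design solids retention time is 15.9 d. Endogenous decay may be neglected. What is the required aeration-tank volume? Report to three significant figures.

With k_d = 0 the design equation reduces to V = Y Q (S₀−S) θ_c / X = 0.584 × 3200 × (766 − 12.8) × 15.9 / 3080 = 7266 m³.

V ≈ 7270 m³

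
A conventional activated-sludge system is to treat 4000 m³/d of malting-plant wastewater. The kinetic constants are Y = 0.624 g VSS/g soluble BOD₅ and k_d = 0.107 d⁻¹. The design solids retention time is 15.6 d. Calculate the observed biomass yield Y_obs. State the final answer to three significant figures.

Observed yield with endogenous decay: Y_obs = Y / (1 + k_d·θ_c) = 0.624 / (1 + 0.107 × 15.6) = 0.624 / 2.669 = 0.2338 g VSS/g soluble BOD₅.

Y_obs ≈ 0.234 g VSS/g soluble BOD₅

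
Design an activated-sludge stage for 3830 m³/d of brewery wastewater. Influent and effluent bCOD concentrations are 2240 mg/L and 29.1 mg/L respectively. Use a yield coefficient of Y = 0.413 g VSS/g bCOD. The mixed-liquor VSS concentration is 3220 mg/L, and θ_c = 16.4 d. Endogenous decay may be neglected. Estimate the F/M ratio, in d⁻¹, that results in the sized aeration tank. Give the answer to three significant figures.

V·X = Y·Q·ΔS·θ_c gives V = 0.413 × 3830 × (2240 − 29.1) × 16.4 / 3220 = 17812 m³.
Food-to-microorganism ratio F/M = Q S₀ / (V X) = 3830 × 2240 / (17812 × 3220) = 0.1496 d⁻¹.

F/M ≈ 0.150 d⁻¹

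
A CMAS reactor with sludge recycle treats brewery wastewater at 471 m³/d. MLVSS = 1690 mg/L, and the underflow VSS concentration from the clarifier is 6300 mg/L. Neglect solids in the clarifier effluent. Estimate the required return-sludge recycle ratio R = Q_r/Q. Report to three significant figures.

Solids balance on the clarifier gives (1+R)X = R·X_r, so R = X/(X_r − X) = 1690 / (6300 − 1690) = 0.3666.

R ≈ 0.367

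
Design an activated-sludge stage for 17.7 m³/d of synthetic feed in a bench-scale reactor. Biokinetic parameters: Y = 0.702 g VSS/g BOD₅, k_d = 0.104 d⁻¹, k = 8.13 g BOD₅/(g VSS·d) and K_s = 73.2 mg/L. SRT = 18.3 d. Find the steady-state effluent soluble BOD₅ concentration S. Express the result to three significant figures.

From the Monod/SRT balance for a CMAS, S = K_s·(1+k_d θ_c)/[θ_c·(Y k − k_d) − 1] = 73.2 × (1 + 0.104 × 18.3) / [18.3 × (0.702 × 8.13 − 0.104) − 1] = 212.5 / 101.5 = 2.093 mg/L.

S ≈ 2.09 mg/L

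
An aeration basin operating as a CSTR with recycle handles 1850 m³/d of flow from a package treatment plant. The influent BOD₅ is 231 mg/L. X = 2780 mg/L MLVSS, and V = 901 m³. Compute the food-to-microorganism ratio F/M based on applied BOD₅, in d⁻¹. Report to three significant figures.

F/M ≈ 0.171 d⁻¹

F/M = applied load / biomass = Q·S₀/(V·X) = 1850 × 231 / (901.0 × 2780) = 0.1706 d⁻¹.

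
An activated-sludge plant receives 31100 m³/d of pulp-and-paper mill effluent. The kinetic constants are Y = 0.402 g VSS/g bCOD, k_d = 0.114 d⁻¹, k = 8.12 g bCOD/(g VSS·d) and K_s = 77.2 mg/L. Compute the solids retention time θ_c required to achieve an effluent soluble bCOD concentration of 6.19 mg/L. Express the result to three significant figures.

At the target effluent, Y k S/(K_s+S) = 0.402×8.12×6.19/83.39 = 0.2423 d⁻¹.
θ_c = 1/(μ − k_d) = 1/(0.2423 − 0.114) = 1/0.1283 = 7.794 d.

θ_c ≈ 7.79 d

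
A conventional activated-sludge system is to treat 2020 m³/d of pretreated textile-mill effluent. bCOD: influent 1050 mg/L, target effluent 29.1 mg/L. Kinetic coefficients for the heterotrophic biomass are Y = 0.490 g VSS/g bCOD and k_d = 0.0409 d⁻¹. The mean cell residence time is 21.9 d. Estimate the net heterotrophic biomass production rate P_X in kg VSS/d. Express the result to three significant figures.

Observed yield with endogenous decay: Y_obs = Y / (1 + k_d·θ_c) = 0.490 / (1 + 0.0409 × 21.9) = 0.490 / 1.896 = 0.2585 g VSS/g bCOD.
ΔS = 1050 − 29.1 = 1021 mg/L, so the substrate removal rate is 2020 × 1021/1000 = 2062 kg bCOD/d.
Biomass produced: P_X = Y_obs·Q·ΔS = 0.2585 × 2062 ≈ 533.0 kg VSS/d.

P_X ≈ 533 kg VSS/d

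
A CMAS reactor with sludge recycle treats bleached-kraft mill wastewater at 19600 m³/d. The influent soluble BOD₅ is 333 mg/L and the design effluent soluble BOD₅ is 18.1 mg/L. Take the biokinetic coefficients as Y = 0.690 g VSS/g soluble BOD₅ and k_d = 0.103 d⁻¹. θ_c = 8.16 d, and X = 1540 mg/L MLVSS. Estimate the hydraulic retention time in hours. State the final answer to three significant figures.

Steady-state biomass mass balance: V·X·(1 + k_d·θ_c) = Y·Q·(S₀ − S)·θ_c, so V = 0.690 × 19600 × (333 − 18.1) × 8.16 / [1540 × (1 + 0.103 × 8.16)] = 3.48×10^7 / 2834 = 12261 m³.
τ = V/Q = 12261/19600 = 0.6255 d, or 15.01 h.

τ ≈ 15.0 h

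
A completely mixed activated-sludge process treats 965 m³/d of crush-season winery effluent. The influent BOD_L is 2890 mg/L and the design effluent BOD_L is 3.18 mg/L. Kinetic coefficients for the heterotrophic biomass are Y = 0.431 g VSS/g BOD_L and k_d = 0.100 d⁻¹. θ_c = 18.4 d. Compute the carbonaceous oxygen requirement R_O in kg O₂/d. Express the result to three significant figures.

Y_obs = Y / (1 + k_d θ_c) = 0.431 / (1 + 0.100 × 18.4) = 0.431 / 2.840 = 0.1518.
Mass of BOD_L removed per day: Q(S₀ − S) = 965 × 2887 g/m³ = 2786 kg/d.
P_X = Y_obs·Q·(S₀ − S) = 0.1518 × 2786 = 422.8 kg VSS/d.
R_O = Q·ΔS − 1.42 P_X = 2786 − 600.3 = 2185 kg O₂/d.

R_O ≈ 2190 kg O₂/d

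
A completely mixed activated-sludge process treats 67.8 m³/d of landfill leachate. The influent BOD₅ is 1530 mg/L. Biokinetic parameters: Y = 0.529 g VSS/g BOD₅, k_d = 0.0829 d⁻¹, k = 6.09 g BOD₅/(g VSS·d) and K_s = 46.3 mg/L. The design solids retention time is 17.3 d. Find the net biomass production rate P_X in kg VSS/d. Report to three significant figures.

P_X ≈ 22.5 kg VSS/d

Effluent substrate depends only on kinetics and SRT: S = K_s(1 + k_d θ_c) / [θ_c(Yk − k_d) − 1] = 46.3 × (1 + 0.0829 × 17.3) / [17.3 × (0.529 × 6.09 − 0.0829) − 1] = 112.7 / 53.30 = 2.114 mg/L.
Y_obs = Y / (1 + k_d θ_c) = 0.529 / (1 + 0.0829 × 17.3) = 0.529 / 2.434 = 0.2173.
ΔS = 1530 − 2.11 = 1528 mg/L, so the substrate removal rate is 67.8 × 1528/1000 = 103.6 kg BOD₅/d.
Net biomass production P_X = Y_obs × Q·(S₀ − S) = 0.2173 × 103.6 = 22.51 kg VSS/d.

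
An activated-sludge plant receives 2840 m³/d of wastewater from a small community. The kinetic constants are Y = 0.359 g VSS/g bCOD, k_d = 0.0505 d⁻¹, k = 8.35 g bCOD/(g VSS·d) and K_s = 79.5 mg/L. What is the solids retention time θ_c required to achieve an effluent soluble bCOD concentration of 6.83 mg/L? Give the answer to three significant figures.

θ_c ≈ 5.36 d

Specific growth rate at S = 6.83 mg/L: μ = YkS/(K_s+S) = 0.359·8.35·6.83/(79.5+6.83) = 0.2372 d⁻¹.
Then 1/θ_c = μ − k_d = 0.2372 − 0.0505 = 0.1867 d⁻¹, giving θ_c = 5.357 d.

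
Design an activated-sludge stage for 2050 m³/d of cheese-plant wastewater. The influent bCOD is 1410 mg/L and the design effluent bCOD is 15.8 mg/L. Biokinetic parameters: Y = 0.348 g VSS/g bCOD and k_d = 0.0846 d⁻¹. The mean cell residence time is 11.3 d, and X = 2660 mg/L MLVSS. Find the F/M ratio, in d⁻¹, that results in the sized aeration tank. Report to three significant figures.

Steady-state biomass mass balance: V·X·(1 + k_d·θ_c) = Y·Q·(S₀ − S)·θ_c, so V = 0.348 × 2050 × (1410 − 15.8) × 11.3 / [2660 × (1 + 0.0846 × 11.3)] = 1.12×10^7 / 5203 = 2160 m³.
F/M = Q·S₀ / (V·X) = 2050 × 1410 / (2160 × 2660) = 0.5030 g bCOD·(g VSS·d)⁻¹.

F/M ≈ 0.503 d⁻¹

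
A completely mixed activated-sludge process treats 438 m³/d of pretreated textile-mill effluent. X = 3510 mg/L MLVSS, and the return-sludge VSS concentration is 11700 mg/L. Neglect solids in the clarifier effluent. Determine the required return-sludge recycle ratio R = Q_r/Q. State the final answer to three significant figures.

R = Q_r/Q = X/(X_r − X) = 3510 / (11700 − 3510) = 0.4286.

R ≈ 0.429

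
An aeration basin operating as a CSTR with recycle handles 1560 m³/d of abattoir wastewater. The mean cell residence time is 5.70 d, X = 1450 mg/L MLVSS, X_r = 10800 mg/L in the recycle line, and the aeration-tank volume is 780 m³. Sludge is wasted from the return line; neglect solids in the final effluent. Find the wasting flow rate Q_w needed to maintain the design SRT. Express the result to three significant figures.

Q_w ≈ 18.4 m³/d

θ_c = V·X/(Q_w·X_r) when wasting from the recycle, so Q_w = V·X/(θ_c·X_r) = 780.0 × 1450 / (5.70 × 10800) = 18.37 m³/d.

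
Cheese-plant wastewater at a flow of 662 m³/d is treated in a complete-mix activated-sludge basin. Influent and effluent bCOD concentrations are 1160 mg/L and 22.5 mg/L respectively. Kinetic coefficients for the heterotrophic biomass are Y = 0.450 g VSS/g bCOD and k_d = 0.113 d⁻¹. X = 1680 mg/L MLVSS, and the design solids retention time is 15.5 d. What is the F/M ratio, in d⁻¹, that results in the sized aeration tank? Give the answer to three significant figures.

Steady-state biomass mass balance: V·X·(1 + k_d·θ_c) = Y·Q·(S₀ − S)·θ_c, so V = 0.450 × 662 × (1160 − 22.5) × 15.5 / [1680 × (1 + 0.113 × 15.5)] = 5.25×10^6 / 4623 = 1136 m³.
Food-to-microorganism ratio F/M = Q S₀ / (V X) = 662 × 1160 / (1136 × 1680) = 0.4023 d⁻¹.

F/M ≈ 0.402 d⁻¹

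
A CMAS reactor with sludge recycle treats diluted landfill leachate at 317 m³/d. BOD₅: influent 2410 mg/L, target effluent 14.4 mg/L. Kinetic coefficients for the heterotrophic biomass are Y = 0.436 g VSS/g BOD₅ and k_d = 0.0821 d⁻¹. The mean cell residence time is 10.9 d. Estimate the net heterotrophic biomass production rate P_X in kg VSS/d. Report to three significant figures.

P_X ≈ 175 kg VSS/d

Correct the yield for decay: Y_obs = Y/(1 + k_d θ_c) = 0.436 / (1 + 0.0821 × 10.9) = 0.436 / 1.895 = 0.2301.
Mass of BOD₅ removed per day: Q(S₀ − S) = 317 × 2396 g/m³ = 759.4 kg/d.
Biomass produced: P_X = Y_obs·Q·ΔS = 0.2301 × 759.4 ≈ 174.7 kg VSS/d.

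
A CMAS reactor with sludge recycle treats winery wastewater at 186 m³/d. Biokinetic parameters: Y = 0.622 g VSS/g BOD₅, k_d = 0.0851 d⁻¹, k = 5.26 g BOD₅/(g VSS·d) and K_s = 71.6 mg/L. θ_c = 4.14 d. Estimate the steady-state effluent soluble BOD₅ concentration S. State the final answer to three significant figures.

S ≈ 7.94 mg/L

Effluent substrate depends only on kinetics and SRT: S = K_s(1 + k_d θ_c) / [θ_c(Yk − k_d) − 1] = 71.6 × (1 + 0.0851 × 4.14) / [4.14 × (0.622 × 5.26 − 0.0851) − 1] = 96.83 / 12.19 = 7.941 mg/L.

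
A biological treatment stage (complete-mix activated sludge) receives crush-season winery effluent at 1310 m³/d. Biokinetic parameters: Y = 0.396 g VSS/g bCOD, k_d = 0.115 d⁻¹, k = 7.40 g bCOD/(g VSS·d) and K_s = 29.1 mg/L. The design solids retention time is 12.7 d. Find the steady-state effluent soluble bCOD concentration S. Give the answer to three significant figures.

S ≈ 2.06 mg/L

For a completely mixed reactor with recycle the Lawrence–McCarty relation gives S = K_s·(1 + k_d·θ_c) / [θ_c·(Y·k − k_d) − 1] = 29.1 × (1 + 0.115 × 12.7) / [12.7 × (0.396 × 7.40 − 0.115) − 1] = 71.60 / 34.76 = 2.060 mg/L.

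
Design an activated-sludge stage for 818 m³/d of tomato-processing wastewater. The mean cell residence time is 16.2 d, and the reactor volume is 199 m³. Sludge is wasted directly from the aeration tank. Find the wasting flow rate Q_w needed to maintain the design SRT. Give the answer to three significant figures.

Q_w ≈ 12.3 m³/d

Wasting from the aeration tank: Q_w = V / θ_c = 199.0 / 16.2 = 12.28 m³/d.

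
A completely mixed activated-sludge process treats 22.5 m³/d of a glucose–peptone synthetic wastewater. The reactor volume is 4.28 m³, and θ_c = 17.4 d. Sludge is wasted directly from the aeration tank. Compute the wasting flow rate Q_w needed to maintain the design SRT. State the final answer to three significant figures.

Q_w ≈ 0.246 m³/d

Wasting from the aeration tank: Q_w = V / θ_c = 4.280 / 17.4 = 0.2460 m³/d.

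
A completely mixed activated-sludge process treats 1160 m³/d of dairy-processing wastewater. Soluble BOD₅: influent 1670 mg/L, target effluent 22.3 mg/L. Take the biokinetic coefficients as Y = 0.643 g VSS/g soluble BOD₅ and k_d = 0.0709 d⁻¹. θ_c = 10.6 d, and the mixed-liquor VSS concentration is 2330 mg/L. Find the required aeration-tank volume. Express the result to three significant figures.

From the SRT design equation V = Y Q (S₀−S) θ_c / [X (1 + k_d θ_c)] = 0.643 × 1160 × (1670 − 22.3) × 10.6 / [2330 × (1 + 0.0709 × 10.6)] = 1.3×10^7 / 4081 = 3192 m³.

V ≈ 3190 m³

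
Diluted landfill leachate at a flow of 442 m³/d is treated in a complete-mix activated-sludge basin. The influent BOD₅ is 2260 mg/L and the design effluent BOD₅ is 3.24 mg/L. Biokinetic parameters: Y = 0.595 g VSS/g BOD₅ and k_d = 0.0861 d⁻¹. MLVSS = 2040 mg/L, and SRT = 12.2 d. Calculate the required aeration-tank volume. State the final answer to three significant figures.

Steady-state biomass mass balance: V·X·(1 + k_d·θ_c) = Y·Q·(S₀ − S)·θ_c, so V = 0.595 × 442 × (2260 − 3.24) × 12.2 / [2040 × (1 + 0.0861 × 12.2)] = 7.24×10^6 / 4183 = 1731 m³.

V ≈ 1730 m³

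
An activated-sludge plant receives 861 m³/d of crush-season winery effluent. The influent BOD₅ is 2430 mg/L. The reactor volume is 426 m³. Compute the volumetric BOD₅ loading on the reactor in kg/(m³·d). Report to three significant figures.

L_v = Q S₀ / V = 861 × 2430 × 10⁻³ / 426.0 = 4.911 kg/(m³·d).

L_v ≈ 4.91 kg BOD₅/(m³·d)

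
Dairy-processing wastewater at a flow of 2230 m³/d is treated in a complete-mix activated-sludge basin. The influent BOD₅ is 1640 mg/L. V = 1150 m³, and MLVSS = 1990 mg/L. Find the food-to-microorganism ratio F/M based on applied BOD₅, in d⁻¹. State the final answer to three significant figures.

F/M ≈ 1.60 d⁻¹

F/M = Q·S₀ / (V·X) = 2230 × 1640 / (1150 × 1990) = 1.598 g BOD₅·(g VSS·d)⁻¹.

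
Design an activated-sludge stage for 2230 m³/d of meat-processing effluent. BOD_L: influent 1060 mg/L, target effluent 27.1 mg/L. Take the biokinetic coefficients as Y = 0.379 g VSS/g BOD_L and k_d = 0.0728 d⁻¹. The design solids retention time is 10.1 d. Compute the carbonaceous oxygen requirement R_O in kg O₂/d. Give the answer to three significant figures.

R_O ≈ 1590 kg O₂/d

Y_obs = Y / (1 + k_d θ_c) = 0.379 / (1 + 0.0728 × 10.1) = 0.379 / 1.735 = 0.2184.
Mass of BOD_L removed per day: Q(S₀ − S) = 2230 × 1033 g/m³ = 2303 kg/d.
Net sludge production P_X = 0.2184 × 2303 = 503.1 kg VSS/d.
R_O = Q·(S₀ − S) − 1.42·P_X = 2303 − 1.42 × 503.1 = 1589 kg O₂/d.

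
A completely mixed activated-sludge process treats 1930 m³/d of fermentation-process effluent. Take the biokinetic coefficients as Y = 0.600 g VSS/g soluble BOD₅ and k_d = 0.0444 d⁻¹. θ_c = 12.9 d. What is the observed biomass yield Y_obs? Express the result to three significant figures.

Y_obs ≈ 0.381 g VSS/g soluble BOD₅

Correct the yield for decay: Y_obs = Y/(1 + k_d θ_c) = 0.600 / (1 + 0.0444 × 12.9) = 0.600 / 1.573 = 0.3815.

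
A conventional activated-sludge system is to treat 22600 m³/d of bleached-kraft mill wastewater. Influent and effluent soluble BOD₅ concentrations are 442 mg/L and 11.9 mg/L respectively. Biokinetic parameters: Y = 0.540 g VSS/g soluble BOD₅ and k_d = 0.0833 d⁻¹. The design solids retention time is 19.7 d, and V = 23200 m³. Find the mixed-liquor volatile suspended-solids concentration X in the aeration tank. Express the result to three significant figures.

X = Y·Q·ΔS·θ_c / [V·(1 + k_d θ_c)] = 0.540 × 22600 × (442 − 11.9) × 19.7 / [23200 × (1 + 0.0833 × 19.7)] = 1688 mg/L.

X ≈ 1690 mg/L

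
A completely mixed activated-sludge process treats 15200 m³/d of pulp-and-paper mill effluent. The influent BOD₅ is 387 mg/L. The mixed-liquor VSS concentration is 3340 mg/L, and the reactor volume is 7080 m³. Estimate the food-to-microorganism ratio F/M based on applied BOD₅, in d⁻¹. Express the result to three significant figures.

F/M = applied load / biomass = Q·S₀/(V·X) = 15200 × 387 / (7080 × 3340) = 0.2488 d⁻¹.

F/M ≈ 0.249 d⁻¹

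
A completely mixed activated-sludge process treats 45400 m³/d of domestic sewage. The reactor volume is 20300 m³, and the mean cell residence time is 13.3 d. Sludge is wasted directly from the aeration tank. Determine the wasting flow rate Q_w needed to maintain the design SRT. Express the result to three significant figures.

Q_w ≈ 1530 m³/d

Wasting from the aeration tank: Q_w = V / θ_c = 20300 / 13.3 = 1526 m³/d.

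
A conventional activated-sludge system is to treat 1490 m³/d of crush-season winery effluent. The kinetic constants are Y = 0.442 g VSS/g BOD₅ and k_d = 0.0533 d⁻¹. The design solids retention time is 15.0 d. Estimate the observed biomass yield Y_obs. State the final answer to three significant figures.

Y_obs ≈ 0.246 g VSS/g BOD₅

The observed yield is Y_obs = Y/(1 + k_d·θ_c) = 0.442 / (1 + 0.0533 × 15.0) = 0.442 / 1.800 = 0.2456 g VSS per g BOD₅ removed.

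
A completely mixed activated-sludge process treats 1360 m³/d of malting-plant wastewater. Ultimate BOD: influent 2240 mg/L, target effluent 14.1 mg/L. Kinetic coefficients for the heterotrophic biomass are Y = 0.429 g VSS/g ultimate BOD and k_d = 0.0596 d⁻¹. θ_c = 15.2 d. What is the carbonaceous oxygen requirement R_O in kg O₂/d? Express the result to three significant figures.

Correct the yield for decay: Y_obs = Y/(1 + k_d θ_c) = 0.429 / (1 + 0.0596 × 15.2) = 0.429 / 1.906 = 0.2251.
Substrate removed = Q·(S₀ − S) = 1360 m³/d × (2240 − 14.1) g/m³ = 3.03×10^6 g/d = 3027 kg/d.
P_X = Y_obs·Q·(S₀ − S) = 0.2251 × 3027 = 681.4 kg VSS/d.
R_O = Q·(S₀ − S) − 1.42·P_X = 3027 − 1.42 × 681.4 = 2060 kg O₂/d.

R_O ≈ 2060 kg O₂/d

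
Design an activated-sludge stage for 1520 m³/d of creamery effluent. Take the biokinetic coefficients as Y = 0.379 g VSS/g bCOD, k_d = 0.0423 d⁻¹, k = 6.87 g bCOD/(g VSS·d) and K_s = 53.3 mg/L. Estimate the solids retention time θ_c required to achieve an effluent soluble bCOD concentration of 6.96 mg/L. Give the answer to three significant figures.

Specific growth rate at S = 6.96 mg/L: μ = YkS/(K_s+S) = 0.379·6.87·6.96/(53.3+6.96) = 0.3007 d⁻¹.
Then 1/θ_c = μ − k_d = 0.3007 − 0.0423 = 0.2584 d⁻¹, giving θ_c = 3.870 d.

θ_c ≈ 3.87 d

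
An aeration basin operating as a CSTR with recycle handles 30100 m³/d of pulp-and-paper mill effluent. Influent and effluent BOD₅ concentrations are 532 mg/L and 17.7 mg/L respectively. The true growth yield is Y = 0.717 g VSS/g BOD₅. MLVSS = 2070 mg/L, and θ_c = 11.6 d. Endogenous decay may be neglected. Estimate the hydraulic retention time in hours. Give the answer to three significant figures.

τ ≈ 49.6 h

With k_d = 0 the design equation reduces to V = Y Q (S₀−S) θ_c / X = 0.717 × 30100 × (532 − 17.7) × 11.6 / 2070 = 62200 m³.
τ = V/Q = 62200/30100 = 2.066 d, or 49.59 h.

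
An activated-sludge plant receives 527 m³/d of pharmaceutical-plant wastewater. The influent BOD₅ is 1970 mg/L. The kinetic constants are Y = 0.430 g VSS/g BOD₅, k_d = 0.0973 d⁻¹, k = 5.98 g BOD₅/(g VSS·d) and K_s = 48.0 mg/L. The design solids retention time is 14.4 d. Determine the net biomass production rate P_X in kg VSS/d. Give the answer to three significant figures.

From the Monod/SRT balance for a CMAS, S = K_s·(1+k_d θ_c)/[θ_c·(Y k − k_d) − 1] = 48.0 × (1 + 0.0973 × 14.4) / [14.4 × (0.430 × 5.98 − 0.0973) − 1] = 115.3 / 34.63 = 3.328 mg/L.
Observed yield with endogenous decay: Y_obs = Y / (1 + k_d·θ_c) = 0.430 / (1 + 0.0973 × 14.4) = 0.430 / 2.401 = 0.1791 g VSS/g BOD₅.
Substrate removed = Q·(S₀ − S) = 527 m³/d × (1970 − 3.33) g/m³ = 1.04×10^6 g/d = 1036 kg/d.
P_X = Y_obs · Q(S₀ − S) = 0.1791 × 1036 = 185.6 kg VSS/d.

P_X ≈ 186 kg VSS/d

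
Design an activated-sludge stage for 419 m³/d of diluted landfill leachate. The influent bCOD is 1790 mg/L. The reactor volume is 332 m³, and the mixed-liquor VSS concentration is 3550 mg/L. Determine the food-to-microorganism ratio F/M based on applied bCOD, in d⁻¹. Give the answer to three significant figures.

F/M = applied load / biomass = Q·S₀/(V·X) = 419 × 1790 / (332.0 × 3550) = 0.6364 d⁻¹.

F/M ≈ 0.636 d⁻¹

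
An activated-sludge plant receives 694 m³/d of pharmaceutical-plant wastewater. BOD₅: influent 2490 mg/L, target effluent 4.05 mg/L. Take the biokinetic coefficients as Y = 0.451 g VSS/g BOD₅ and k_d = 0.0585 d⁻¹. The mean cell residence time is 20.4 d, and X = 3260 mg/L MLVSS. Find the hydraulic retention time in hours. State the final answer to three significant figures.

τ ≈ 76.8 h

Rearranging the biomass balance for a CMAS with decay, V = Y·Q·ΔS·θ_c / [X·(1+k_d θ_c)] = 0.451 × 694 × (2490 − 4.05) × 20.4 / [3260 × (1 + 0.0585 × 20.4)] = 1.59×10^7 / 7150 = 2220 m³.
HRT = V/Q = 2220 m³ / 694 m³·d⁻¹ = 3.199 d × 24 = 76.77 h.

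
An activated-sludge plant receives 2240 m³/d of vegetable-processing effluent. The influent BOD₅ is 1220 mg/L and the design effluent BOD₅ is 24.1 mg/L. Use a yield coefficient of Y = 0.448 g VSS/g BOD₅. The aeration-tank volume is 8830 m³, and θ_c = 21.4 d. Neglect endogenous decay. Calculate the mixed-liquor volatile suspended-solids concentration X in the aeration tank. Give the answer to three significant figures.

X ≈ 2910 mg/L

Without decay, X = Y Q (S₀−S) θ_c / V = 0.448 × 2240 × (1220 − 24.1) × 21.4 / 8830 = 2909 mg/L.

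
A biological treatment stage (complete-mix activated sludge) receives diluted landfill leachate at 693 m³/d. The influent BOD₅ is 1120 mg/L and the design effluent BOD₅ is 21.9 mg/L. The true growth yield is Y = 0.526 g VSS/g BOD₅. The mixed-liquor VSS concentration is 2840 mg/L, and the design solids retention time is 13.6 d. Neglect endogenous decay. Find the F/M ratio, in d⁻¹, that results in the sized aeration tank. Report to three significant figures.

Biomass mass balance (decay neglected): V·X = Y·Q·(S₀ − S)·θ_c, so V = 0.526 × 693 × (1120 − 21.9) × 13.6 / 2840 = 1917 m³.
Food-to-microorganism ratio F/M = Q S₀ / (V X) = 693 × 1120 / (1917 × 2840) = 0.1426 d⁻¹.

F/M ≈ 0.143 d⁻¹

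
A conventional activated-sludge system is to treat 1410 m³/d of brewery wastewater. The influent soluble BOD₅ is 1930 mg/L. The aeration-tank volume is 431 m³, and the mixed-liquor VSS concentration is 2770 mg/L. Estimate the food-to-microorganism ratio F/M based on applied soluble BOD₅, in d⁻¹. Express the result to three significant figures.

F/M ≈ 2.28 d⁻¹

F/M = Q·S₀ / (V·X) = 1410 × 1930 / (431.0 × 2770) = 2.279 g soluble BOD₅·(g VSS·d)⁻¹.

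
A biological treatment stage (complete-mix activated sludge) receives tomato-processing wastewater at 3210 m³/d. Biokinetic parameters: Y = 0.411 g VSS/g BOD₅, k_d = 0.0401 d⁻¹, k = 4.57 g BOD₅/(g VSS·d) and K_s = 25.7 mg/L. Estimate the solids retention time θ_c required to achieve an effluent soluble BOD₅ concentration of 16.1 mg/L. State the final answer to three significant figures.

Specific growth rate at S = 16.1 mg/L: μ = YkS/(K_s+S) = 0.411·4.57·16.1/(25.7+16.1) = 0.7234 d⁻¹.
1/θ_c = 0.7234 − 0.0401 = 0.6833 d⁻¹, so θ_c = 1.463 d.

θ_c ≈ 1.46 d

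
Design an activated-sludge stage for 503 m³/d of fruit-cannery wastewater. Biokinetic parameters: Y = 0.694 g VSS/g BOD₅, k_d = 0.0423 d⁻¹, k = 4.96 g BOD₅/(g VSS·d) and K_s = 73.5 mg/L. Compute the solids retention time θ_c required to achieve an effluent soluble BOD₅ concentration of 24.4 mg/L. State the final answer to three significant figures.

θ_c ≈ 1.23 d

Specific growth rate at S = 24.4 mg/L: μ = YkS/(K_s+S) = 0.694·4.96·24.4/(73.5+24.4) = 0.8579 d⁻¹.
θ_c = 1/(μ − k_d) = 1/(0.8579 − 0.0423) = 1/0.8156 = 1.226 d.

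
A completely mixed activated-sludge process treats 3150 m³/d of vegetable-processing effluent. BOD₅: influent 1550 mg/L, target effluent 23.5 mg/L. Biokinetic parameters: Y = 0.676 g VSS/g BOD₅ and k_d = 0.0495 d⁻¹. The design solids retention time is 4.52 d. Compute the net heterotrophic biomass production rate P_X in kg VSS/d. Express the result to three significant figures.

Correct the yield for decay: Y_obs = Y/(1 + k_d θ_c) = 0.676 / (1 + 0.0495 × 4.52) = 0.676 / 1.224 = 0.5524.
Mass of BOD₅ removed per day: Q(S₀ − S) = 3150 × 1526 g/m³ = 4808 kg/d.
P_X = Y_obs · Q(S₀ − S) = 0.5524 × 4808 = 2656 kg VSS/d.

P_X ≈ 2660 kg VSS/d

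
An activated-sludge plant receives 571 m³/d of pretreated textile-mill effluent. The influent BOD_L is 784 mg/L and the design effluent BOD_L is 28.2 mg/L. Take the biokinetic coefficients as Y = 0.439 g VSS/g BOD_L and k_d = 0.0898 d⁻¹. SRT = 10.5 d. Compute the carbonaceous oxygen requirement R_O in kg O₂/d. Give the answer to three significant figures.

The observed yield is Y_obs = Y/(1 + k_d·θ_c) = 0.439 / (1 + 0.0898 × 10.5) = 0.439 / 1.943 = 0.2260 g VSS per g BOD_L removed.
Substrate removed = Q·(S₀ − S) = 571 m³/d × (784 − 28.2) g/m³ = 4.32×10^5 g/d = 431.6 kg/d.
P_X = Y_obs·Q·(S₀ − S) = 0.2260 × 431.6 = 97.51 kg VSS/d.
Carbonaceous O₂ demand = substrate oxidised − cell-mass equivalent = 431.6 − 1.42 × 97.51 = 293.1 kg O₂/d.

R_O ≈ 293 kg O₂/d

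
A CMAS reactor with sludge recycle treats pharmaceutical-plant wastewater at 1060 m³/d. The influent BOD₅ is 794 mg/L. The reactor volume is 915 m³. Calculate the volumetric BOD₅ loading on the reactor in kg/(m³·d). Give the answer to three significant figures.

L_v = Q S₀ / V = 1060 × 794 × 10⁻³ / 915.0 = 0.9198 kg/(m³·d).

L_v ≈ 0.920 kg BOD₅/(m³·d)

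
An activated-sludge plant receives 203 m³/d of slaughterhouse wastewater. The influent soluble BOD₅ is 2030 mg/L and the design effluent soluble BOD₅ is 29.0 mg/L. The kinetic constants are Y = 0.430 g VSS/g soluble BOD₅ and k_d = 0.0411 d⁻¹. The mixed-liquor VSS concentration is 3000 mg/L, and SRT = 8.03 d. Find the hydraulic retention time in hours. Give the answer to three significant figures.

τ ≈ 41.6 h

From the SRT design equation V = Y Q (S₀−S) θ_c / [X (1 + k_d θ_c)] = 0.430 × 203 × (2030 − 29.0) × 8.03 / [3000 × (1 + 0.0411 × 8.03)] = 1.4×10^6 / 3990 = 351.5 m³.
HRT = V/Q = 351.5 m³ / 203 m³·d⁻¹ = 1.732 d × 24 = 41.56 h.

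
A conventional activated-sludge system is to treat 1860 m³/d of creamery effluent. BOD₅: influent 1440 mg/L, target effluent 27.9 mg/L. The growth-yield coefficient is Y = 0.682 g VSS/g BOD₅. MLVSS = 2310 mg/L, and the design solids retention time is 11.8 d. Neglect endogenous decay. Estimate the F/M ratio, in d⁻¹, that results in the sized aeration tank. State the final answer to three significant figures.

Biomass mass balance (decay neglected): V·X = Y·Q·(S₀ − S)·θ_c, so V = 0.682 × 1860 × (1440 − 27.9) × 11.8 / 2310 = 9150 m³.
F/M = applied load / biomass = Q·S₀/(V·X) = 1860 × 1440 / (9150 × 2310) = 0.1267 d⁻¹.

F/M ≈ 0.127 d⁻¹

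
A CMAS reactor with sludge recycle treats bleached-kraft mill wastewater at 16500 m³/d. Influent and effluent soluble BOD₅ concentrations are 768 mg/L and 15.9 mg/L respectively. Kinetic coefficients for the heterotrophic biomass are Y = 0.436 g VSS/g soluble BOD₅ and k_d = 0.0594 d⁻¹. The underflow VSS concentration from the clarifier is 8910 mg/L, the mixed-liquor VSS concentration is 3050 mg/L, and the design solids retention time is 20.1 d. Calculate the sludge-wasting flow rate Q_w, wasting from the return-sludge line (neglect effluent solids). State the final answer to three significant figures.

Q_w ≈ 277 m³/d

From the SRT design equation V = Y Q (S₀−S) θ_c / [X (1 + k_d θ_c)] = 0.436 × 16500 × (768 − 15.9) × 20.1 / [3050 × (1 + 0.0594 × 20.1)] = 1.09×10^8 / 6692 = 16252 m³.
Q_w = (V·X)/(θ_c X_r) = 16252 × 3050 / (20.1 × 8910) = 276.8 m³/d.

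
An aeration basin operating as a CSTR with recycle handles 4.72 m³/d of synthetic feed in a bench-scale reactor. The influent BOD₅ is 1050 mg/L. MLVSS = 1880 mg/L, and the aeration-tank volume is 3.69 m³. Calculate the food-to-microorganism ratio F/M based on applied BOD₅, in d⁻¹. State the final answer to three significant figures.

F/M ≈ 0.714 d⁻¹

F/M = Q·S₀ / (V·X) = 4.72 × 1050 / (3.690 × 1880) = 0.7144 g BOD₅·(g VSS·d)⁻¹.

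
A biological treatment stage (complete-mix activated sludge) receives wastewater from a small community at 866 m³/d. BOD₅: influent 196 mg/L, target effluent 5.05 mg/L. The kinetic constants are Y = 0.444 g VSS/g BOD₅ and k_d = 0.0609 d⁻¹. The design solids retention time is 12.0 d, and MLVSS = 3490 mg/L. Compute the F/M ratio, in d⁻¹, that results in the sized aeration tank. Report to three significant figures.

F/M ≈ 0.333 d⁻¹

Steady-state biomass mass balance: V·X·(1 + k_d·θ_c) = Y·Q·(S₀ − S)·θ_c, so V = 0.444 × 866 × (196 − 5.05) × 12.0 / [3490 × (1 + 0.0609 × 12.0)] = 8.81×10^5 / 6040 = 145.9 m³.
Food-to-microorganism ratio F/M = Q S₀ / (V X) = 866 × 196 / (145.9 × 3490) = 0.3334 d⁻¹.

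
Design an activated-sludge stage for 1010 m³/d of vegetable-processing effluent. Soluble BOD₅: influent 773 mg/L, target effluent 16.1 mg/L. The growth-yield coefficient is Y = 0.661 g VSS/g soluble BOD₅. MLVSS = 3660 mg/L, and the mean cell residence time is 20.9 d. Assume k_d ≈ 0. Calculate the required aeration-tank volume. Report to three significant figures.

V ≈ 2890 m³

Biomass mass balance (decay neglected): V·X = Y·Q·(S₀ − S)·θ_c, so V = 0.661 × 1010 × (773 − 16.1) × 20.9 / 3660 = 2886 m³.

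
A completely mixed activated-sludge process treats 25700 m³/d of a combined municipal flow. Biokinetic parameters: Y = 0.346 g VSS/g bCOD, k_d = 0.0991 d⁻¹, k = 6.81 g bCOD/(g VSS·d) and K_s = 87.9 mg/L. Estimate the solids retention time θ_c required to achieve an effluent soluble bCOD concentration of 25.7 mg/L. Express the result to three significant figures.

Specific growth rate at S = 25.7 mg/L: μ = YkS/(K_s+S) = 0.346·6.81·25.7/(87.9+25.7) = 0.5331 d⁻¹.
Then 1/θ_c = μ − k_d = 0.5331 − 0.0991 = 0.4340 d⁻¹, giving θ_c = 2.304 d.

θ_c ≈ 2.30 d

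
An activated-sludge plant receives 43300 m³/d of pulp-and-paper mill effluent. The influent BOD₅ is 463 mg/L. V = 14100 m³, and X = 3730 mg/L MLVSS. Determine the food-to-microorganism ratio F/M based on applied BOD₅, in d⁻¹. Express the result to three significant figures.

Food-to-microorganism ratio F/M = Q S₀ / (V X) = 43300 × 463 / (14100 × 3730) = 0.3812 d⁻¹.

F/M ≈ 0.381 d⁻¹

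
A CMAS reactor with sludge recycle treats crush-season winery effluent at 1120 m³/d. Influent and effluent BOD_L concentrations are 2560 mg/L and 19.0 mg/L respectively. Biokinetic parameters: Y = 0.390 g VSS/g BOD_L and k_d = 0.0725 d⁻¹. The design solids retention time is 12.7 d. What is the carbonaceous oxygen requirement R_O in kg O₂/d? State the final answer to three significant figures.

Correct the yield for decay: Y_obs = Y/(1 + k_d θ_c) = 0.390 / (1 + 0.0725 × 12.7) = 0.390 / 1.921 = 0.2030.
Substrate removed = Q·(S₀ − S) = 1120 m³/d × (2560 − 19.0) g/m³ = 2.85×10^6 g/d = 2846 kg/d.
Biomass synthesised: P_X = Y_obs × 2846 = 577.9 kg VSS/d.
R_O = Q·ΔS − 1.42 P_X = 2846 − 820.5 = 2025 kg O₂/d.

R_O ≈ 2030 kg O₂/d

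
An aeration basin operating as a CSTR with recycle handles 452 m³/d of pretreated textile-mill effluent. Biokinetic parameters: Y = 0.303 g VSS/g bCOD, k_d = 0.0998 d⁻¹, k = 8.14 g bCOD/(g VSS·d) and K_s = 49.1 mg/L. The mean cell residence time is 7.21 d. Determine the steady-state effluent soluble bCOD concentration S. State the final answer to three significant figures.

S ≈ 5.26 mg/L

For a completely mixed reactor with recycle the Lawrence–McCarty relation gives S = K_s·(1 + k_d·θ_c) / [θ_c·(Y·k − k_d) − 1] = 49.1 × (1 + 0.0998 × 7.21) / [7.21 × (0.303 × 8.14 − 0.0998) − 1] = 84.43 / 16.06 = 5.256 mg/L.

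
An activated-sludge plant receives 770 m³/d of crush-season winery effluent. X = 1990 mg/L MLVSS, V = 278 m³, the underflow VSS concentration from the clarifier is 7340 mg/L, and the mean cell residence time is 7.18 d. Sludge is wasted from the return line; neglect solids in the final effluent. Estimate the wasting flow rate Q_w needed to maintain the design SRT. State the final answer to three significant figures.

Wasting from the return line (neglecting effluent solids): Q_w = V·X / (θ_c·X_r) = 278.0 × 1990 / (7.18 × 7340) = 10.50 m³/d.

Q_w ≈ 10.5 m³/d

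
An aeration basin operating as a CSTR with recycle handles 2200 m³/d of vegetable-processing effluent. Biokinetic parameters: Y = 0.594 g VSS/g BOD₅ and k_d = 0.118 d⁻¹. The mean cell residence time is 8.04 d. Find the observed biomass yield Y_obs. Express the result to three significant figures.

Y_obs ≈ 0.305 g VSS/g BOD₅

The observed yield is Y_obs = Y/(1 + k_d·θ_c) = 0.594 / (1 + 0.118 × 8.04) = 0.594 / 1.949 = 0.3048 g VSS per g BOD₅ removed.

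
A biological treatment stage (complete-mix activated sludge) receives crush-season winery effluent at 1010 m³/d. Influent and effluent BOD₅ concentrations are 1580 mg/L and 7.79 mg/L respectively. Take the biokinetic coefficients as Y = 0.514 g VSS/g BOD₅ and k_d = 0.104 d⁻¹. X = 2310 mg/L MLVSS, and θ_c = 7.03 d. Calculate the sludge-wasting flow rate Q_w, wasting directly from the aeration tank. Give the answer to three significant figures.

Steady-state biomass mass balance: V·X·(1 + k_d·θ_c) = Y·Q·(S₀ − S)·θ_c, so V = 0.514 × 1010 × (1580 − 7.79) × 7.03 / [2310 × (1 + 0.104 × 7.03)] = 5.74×10^6 / 3999 = 1435 m³.
With mixed-liquor wasting, θ_c = V/Q_w, so Q_w = V/θ_c = 1435/7.03 = 204.1 m³/d.

Q_w ≈ 204 m³/d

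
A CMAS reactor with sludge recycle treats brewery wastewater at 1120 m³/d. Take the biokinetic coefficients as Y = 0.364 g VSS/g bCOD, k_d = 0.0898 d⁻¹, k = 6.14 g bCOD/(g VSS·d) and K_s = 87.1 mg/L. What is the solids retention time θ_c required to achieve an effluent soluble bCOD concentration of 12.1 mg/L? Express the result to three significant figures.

From 1/θ_c = Y·k·S/(K_s + S) − k_d: Y·k·S/(K_s+S) = 0.364 × 6.14 × 12.1 / (87.1 + 12.1) = 0.2726 d⁻¹.
θ_c = 1/(μ − k_d) = 1/(0.2726 − 0.0898) = 1/0.1828 = 5.470 d.

θ_c ≈ 5.47 d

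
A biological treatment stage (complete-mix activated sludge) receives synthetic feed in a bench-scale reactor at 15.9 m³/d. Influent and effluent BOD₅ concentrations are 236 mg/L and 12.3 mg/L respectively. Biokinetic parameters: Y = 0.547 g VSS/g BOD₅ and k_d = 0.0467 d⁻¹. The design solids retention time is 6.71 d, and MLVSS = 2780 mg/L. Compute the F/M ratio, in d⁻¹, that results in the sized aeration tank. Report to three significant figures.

F/M ≈ 0.378 d⁻¹

From the SRT design equation V = Y Q (S₀−S) θ_c / [X (1 + k_d θ_c)] = 0.547 × 15.9 × (236 − 12.3) × 6.71 / [2780 × (1 + 0.0467 × 6.71)] = 1.31×10^4 / 3651 = 3.576 m³.
F/M = applied load / biomass = Q·S₀/(V·X) = 15.9 × 236 / (3.576 × 2780) = 0.3775 d⁻¹.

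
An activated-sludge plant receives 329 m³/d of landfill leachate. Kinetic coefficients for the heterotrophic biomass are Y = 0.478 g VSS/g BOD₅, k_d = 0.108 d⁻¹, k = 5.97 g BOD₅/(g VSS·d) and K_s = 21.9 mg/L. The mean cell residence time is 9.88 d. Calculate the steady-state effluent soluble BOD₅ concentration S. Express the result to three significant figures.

S ≈ 1.73 mg/L

Effluent substrate depends only on kinetics and SRT: S = K_s(1 + k_d θ_c) / [θ_c(Yk − k_d) − 1] = 21.9 × (1 + 0.108 × 9.88) / [9.88 × (0.478 × 5.97 − 0.108) − 1] = 45.27 / 26.13 = 1.733 mg/L.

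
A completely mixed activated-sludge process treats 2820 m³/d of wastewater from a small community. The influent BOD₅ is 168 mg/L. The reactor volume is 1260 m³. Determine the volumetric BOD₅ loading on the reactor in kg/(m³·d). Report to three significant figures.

L_v = Q S₀ / V = 2820 × 168 × 10⁻³ / 1260 = 0.3760 kg/(m³·d).

L_v ≈ 0.376 kg BOD₅/(m³·d)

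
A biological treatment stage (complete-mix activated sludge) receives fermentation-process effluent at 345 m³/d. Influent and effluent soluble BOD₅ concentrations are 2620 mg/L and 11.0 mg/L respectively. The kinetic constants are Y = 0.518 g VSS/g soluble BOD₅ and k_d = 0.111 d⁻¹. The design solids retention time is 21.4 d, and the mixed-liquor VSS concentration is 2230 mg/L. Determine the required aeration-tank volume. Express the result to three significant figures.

V ≈ 1330 m³

Rearranging the biomass balance for a CMAS with decay, V = Y·Q·ΔS·θ_c / [X·(1+k_d θ_c)] = 0.518 × 345 × (2620 − 11.0) × 21.4 / [2230 × (1 + 0.111 × 21.4)] = 9.98×10^6 / 7527 = 1326 m³.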